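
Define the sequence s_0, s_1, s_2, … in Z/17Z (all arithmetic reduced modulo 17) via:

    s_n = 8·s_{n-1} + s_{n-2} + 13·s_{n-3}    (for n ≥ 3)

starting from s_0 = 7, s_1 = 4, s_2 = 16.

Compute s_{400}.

13

s_3 = 8·16 + 1·4 + 13·7 = 2
s_4 = 8·2 + 1·16 + 13·4 = 16
s_5 = 8·16 + 1·2 + 13·16 = 15
s_6 = 8·15 + 1·16 + 13·2 = 9
s_7 = 8·9 + 1·15 + 13·16 = 6
s_8 = 8·6 + 1·9 + 13·15 = 14
s_9 = 8·14 + 1·6 + 13·9 = 14
s_10 = 8·14 + 1·14 + 13·6 = 0
s_11 = 8·0 + 1·14 + 13·14 = 9
s_12 = 8·9 + 1·0 + 13·14 = 16
s_13 = 8·16 + 1·9 + 13·0 = 1
s_14 = 8·1 + 1·16 + 13·9 = 5
s_15 = 8·5 + 1·1 + 13·16 = 11
s_16 = 8·11 + 1·5 + 13·1 = 4
s_17 = 8·4 + 1·11 + 13·5 = 6
s_18 = 8·6 + 1·4 + 13·11 = 8
s_19 = 8·8 + 1·6 + 13·4 = 3
s_20 = 8·3 + 1·8 + 13·6 = 8
s_21 = 8·8 + 1·3 + 13·8 = 1
s_22 = 8·1 + 1·8 + 13·3 = 4
s_23 = 8·4 + 1·1 + 13·8 = 1
s_24 = 8·1 + 1·4 + 13·1 = 8
s_25 = 8·8 + 1·1 + 13·4 = 15
s_26 = 8·15 + 1·8 + 13·1 = 5
s_27 = 8·5 + 1·15 + 13·8 = 6
s_28 = 8·6 + 1·5 + 13·15 = 10
s_29 = 8·10 + 1·6 + 13·5 = 15
s_30 = 8·15 + 1·10 + 13·6 = 4
s_31 = 8·4 + 1·15 + 13·10 = 7
s_32 = 8·7 + 1·4 + 13·15 = 0
s_33 = 8·0 + 1·7 + 13·4 = 8
s_34 = 8·8 + 1·0 + 13·7 = 2
s_35 = 8·2 + 1·8 + 13·0 = 7
s_36 = 8·7 + 1·2 + 13·8 = 9
s_37 = 8·9 + 1·7 + 13·2 = 3
s_38 = 8·3 + 1·9 + 13·7 = 5
s_39 = 8·5 + 1·3 + 13·9 = 7
s_40 = 8·7 + 1·5 + 13·3 = 15
s_41 = 8·15 + 1·7 + 13·5 = 5
s_42 = 8·5 + 1·15 + 13·7 = 10
s_43 = 8·10 + 1·5 + 13·15 = 8
s_44 = 8·8 + 1·10 + 13·5 = 3
s_45 = 8·3 + 1·8 + 13·10 = 9
s_46 = 8·9 + 1·3 + 13·8 = 9
s_47 = 8·9 + 1·9 + 13·3 = 1
s_48 = 8·1 + 1·9 + 13·9 = 15
s_49 = 8·15 + 1·1 + 13·9 = 0
s_50 = 8·0 + 1·15 + 13·1 = 11
s_51 = 8·11 + 1·0 + 13·15 = 11
s_52 = 8·11 + 1·11 + 13·0 = 14
s_53 = 8·14 + 1·11 + 13·11 = 11
s_54 = 8·11 + 1·14 + 13·11 = 7
s_55 = 8·7 + 1·11 + 13·14 = 11
s_56 = 8·11 + 1·7 + 13·11 = 0
s_57 = 8·0 + 1·11 + 13·7 = 0
s_58 = 8·0 + 1·0 + 13·11 = 7
s_59 = 8·7 + 1·0 + 13·0 = 5
s_60 = 8·5 + 1·7 + 13·0 = 13
s_61 = 8·13 + 1·5 + 13·7 = 13
s_62 = 8·13 + 1·13 + 13·5 = 12
s_63 = 8·12 + 1·13 + 13·13 = 6
s_64 = 8·6 + 1·12 + 13·13 = 8
s_65 = 8·8 + 1·6 + 13·12 = 5
s_66 = 8·5 + 1·8 + 13·6 = 7
s_67 = 8·7 + 1·5 + 13·8 = 12
s_68 = 8·12 + 1·7 + 13·5 = 15
s_69 = 8·15 + 1·12 + 13·7 = 2
s_70 = 8·2 + 1·15 + 13·12 = 0
s_71 = 8·0 + 1·2 + 13·15 = 10
s_72 = 8·10 + 1·0 + 13·2 = 4
s_73 = 8·4 + 1·10 + 13·0 = 8
s_74 = 8·8 + 1·4 + 13·10 = 11
s_75 = 8·11 + 1·8 + 13·4 = 12
s_76 = 8·12 + 1·11 + 13·8 = 7
s_77 = 8·7 + 1·12 + 13·11 = 7
s_78 = 8·7 + 1·7 + 13·12 = 15
s_79 = 8·15 + 1·7 + 13·7 = 14
s_80 = 8·14 + 1·15 + 13·7 = 14
s_81 = 8·14 + 1·14 + 13·15 = 15
s_82 = 8·15 + 1·14 + 13·14 = 10
s_83 = 8·10 + 1·15 + 13·14 = 5
s_84 = 8·5 + 1·10 + 13·15 = 7
s_85 = 8·7 + 1·5 + 13·10 = 4
s_86 = 8·4 + 1·7 + 13·5 = 2
s_87 = 8·2 + 1·4 + 13·7 = 9
s_88 = 8·9 + 1·2 + 13·4 = 7
s_89 = 8·7 + 1·9 + 13·2 = 6
s_90 = 8·6 + 1·7 + 13·9 = 2
s_91 = 8·2 + 1·6 + 13·7 = 11
s_92 = 8·11 + 1·2 + 13·6 = 15
s_93 = 8·15 + 1·11 + 13·2 = 4
s_94 = 8·4 + 1·15 + 13·11 = 3
s_95 = 8·3 + 1·4 + 13·15 = 2
s_96 = 8·2 + 1·3 + 13·4 = 3
s_97 = 8·3 + 1·2 + 13·3 = 14
s_98 = 8·14 + 1·3 + 13·2 = 5
s_99 = 8·5 + 1·14 + 13·3 = 8
s_100 = 8·8 + 1·5 + 13·14 = 13
s_101 = 8·13 + 1·8 + 13·5 = 7
s_102 = 8·7 + 1·13 + 13·8 = 3
s_103 = 8·3 + 1·7 + 13·13 = 13
s_104 = 8·13 + 1·3 + 13·7 = 11
s_105 = 8·11 + 1·13 + 13·3 = 4
s_106 = 8·4 + 1·11 + 13·13 = 8
s_107 = 8·8 + 1·4 + 13·11 = 7
s_108 = 8·7 + 1·8 + 13·4 = 14
s_109 = 8·14 + 1·7 + 13·8 = 2
s_110 = 8·2 + 1·14 + 13·7 = 2
s_111 = 8·2 + 1·2 + 13·14 = 13
s_112 = 8·13 + 1·2 + 13·2 = 13
s_113 = 8·13 + 1·13 + 13·2 = 7
s_114 = 8·7 + 1·13 + 13·13 = 0
s_115 = 8·0 + 1·7 + 13·13 = 6
s_116 = 8·6 + 1·0 + 13·7 = 3
s_117 = 8·3 + 1·6 + 13·0 = 13
s_118 = 8·13 + 1·3 + 13·6 = 15
s_119 = 8·15 + 1·13 + 13·3 = 2
s_120 = 8·2 + 1·15 + 13·13 = 13
s_121 = 8·13 + 1·2 + 13·15 = 12
s_122 = 8·12 + 1·13 + 13·2 = 16
s_123 = 8·16 + 1·12 + 13·13 = 3
s_124 = 8·3 + 1·16 + 13·12 = 9
s_125 = 8·9 + 1·3 + 13·16 = 11
s_126 = 8·11 + 1·9 + 13·3 = 0
s_127 = 8·0 + 1·11 + 13·9 = 9
s_128 = 8·9 + 1·0 + 13·11 = 11
s_129 = 8·11 + 1·9 + 13·0 = 12
s_130 = 8·12 + 1·11 + 13·9 = 3
s_131 = 8·3 + 1·12 + 13·11 = 9
s_132 = 8·9 + 1·3 + 13·12 = 10
s_133 = 8·10 + 1·9 + 13·3 = 9
s_134 = 8·9 + 1·10 + 13·9 = 12
s_135 = 8·12 + 1·9 + 13·10 = 14
s_136 = 8·14 + 1·12 + 13·9 = 3
s_137 = 8·3 + 1·14 + 13·12 = 7
s_138 = 8·7 + 1·3 + 13·14 = 3
s_139 = 8·3 + 1·7 + 13·3 = 2
s_140 = 8·2 + 1·3 + 13·7 = 8
s_141 = 8·8 + 1·2 + 13·3 = 3
s_142 = 8·3 + 1·8 + 13·2 = 7
s_143 = 8·7 + 1·3 + 13·8 = 10
s_144 = 8·10 + 1·7 + 13·3 = 7
s_145 = 8·7 + 1·10 + 13·7 = 4
s_146 = 8·4 + 1·7 + 13·10 = 16
(s_144, s_145, s_146) = (7, 4, 16) = (s_0, s_1, s_2), so the sequence has period 144.
400 ≡ 112 (mod 144), hence s_400 = s_112 = 13.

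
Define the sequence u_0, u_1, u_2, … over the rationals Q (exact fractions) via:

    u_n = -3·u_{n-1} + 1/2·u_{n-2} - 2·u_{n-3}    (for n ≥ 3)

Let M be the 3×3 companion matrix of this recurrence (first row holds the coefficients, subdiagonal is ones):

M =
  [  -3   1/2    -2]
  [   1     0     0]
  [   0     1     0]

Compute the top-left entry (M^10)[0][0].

(M^10)[0][0] is the top entry after applying M 10 times to the unit state (1, 0, 0). Equivalently it is h_{12} for the auxiliary sequence (h_n) obeying the same recurrence with h_2 = 1 and h_i = 0 for 0 ≤ i < 2:
h_3 = -3·1 + 1/2·0 + -2·0 = -3
h_4 = -3·-3 + 1/2·1 + -2·0 = 19/2
h_5 = -3·19/2 + 1/2·-3 + -2·1 = -32
h_6 = -3·-32 + 1/2·19/2 + -2·-3 = 427/4
h_7 = -3·427/4 + 1/2·-32 + -2·19/2 = -1421/4
h_8 = -3·-1421/4 + 1/2·427/4 + -2·-32 = 9465/8
h_9 = -3·9465/8 + 1/2·-1421/4 + -2·427/4 = -7881/2
h_10 = -3·-7881/2 + 1/2·9465/8 + -2·-1421/4 = 209977/16
h_11 = -3·209977/16 + 1/2·-7881/2 + -2·9465/8 = -699315/16
h_12 = -3·-699315/16 + 1/2·209977/16 + -2·-7881/2 = 4658059/32

4658059/32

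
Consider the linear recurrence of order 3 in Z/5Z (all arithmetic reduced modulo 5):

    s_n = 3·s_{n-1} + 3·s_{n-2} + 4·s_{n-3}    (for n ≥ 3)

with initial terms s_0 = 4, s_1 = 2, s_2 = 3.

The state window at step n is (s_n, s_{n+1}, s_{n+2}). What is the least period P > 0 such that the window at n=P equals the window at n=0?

n=0: window = (4, 2, 3)
n=1: window = (2, 3, 1)
n=2: window = (3, 1, 0)
n=3: window = (1, 0, 0)
n=4: window = (0, 0, 4)
n=5: window = (0, 4, 2)
n=6: window = (4, 2, 3)
window at n=6 equals window at n=0 → period = 6

6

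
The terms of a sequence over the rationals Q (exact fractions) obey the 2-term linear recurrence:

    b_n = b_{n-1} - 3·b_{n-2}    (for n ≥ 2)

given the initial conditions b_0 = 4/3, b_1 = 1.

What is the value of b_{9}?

b_2 = 1·1 + -3·4/3 = -3
b_3 = 1·-3 + -3·1 = -6
b_4 = 1·-6 + -3·-3 = 3
b_5 = 1·3 + -3·-6 = 21
b_6 = 1·21 + -3·3 = 12
b_7 = 1·12 + -3·21 = -51
b_8 = 1·-51 + -3·12 = -87
b_9 = 1·-87 + -3·-51 = 66

66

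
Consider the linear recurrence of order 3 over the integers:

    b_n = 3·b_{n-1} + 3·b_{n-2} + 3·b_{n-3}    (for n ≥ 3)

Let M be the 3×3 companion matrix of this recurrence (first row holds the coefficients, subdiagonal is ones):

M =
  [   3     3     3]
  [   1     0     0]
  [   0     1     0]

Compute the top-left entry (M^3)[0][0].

48

(M^3)[0][0] is the top entry after applying M 3 times to the unit state (1, 0, 0). Equivalently it is h_{5} for the auxiliary sequence (h_n) obeying the same recurrence with h_2 = 1 and h_i = 0 for 0 ≤ i < 2:
h_3 = 3·1 + 3·0 + 3·0 = 3
h_4 = 3·3 + 3·1 + 3·0 = 12
h_5 = 3·12 + 3·3 + 3·1 = 48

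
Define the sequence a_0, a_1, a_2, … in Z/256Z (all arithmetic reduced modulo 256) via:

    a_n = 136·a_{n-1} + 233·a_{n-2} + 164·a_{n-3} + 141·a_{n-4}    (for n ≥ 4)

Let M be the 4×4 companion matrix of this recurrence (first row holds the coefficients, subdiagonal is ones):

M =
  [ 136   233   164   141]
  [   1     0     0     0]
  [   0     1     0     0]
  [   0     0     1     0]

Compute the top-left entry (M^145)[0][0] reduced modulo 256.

(M^145)[0][0] is the top entry after applying M 145 times to the unit state (1, 0, 0, 0). Equivalently it is h_{148} for the auxiliary sequence (h_n) obeying the same recurrence with h_3 = 1 and h_i = 0 for 0 ≤ i < 3:
h_4 = 136·1 + 233·0 + 164·0 + 141·0 = 136
h_5 = 136·136 + 233·1 + 164·0 + 141·0 = 41
h_6 = 136·41 + 233·136 + 164·1 + 141·0 = 52
h_7 = 136·52 + 233·41 + 164·136 + 141·1 = 158
h_8 = 136·158 + 233·52 + 164·41 + 141·136 = 112
h_9 = 136·112 + 233·158 + 164·52 + 141·41 = 51
Continuing the recurrence:
  h_10 = 228;  h_11 = 81;  h_12 = 232;  h_13 = 32;  h_14 = 160;  h_15 = 93
  h_16 = 80;  h_17 = 69;  h_18 = 44;  h_19 = 166;  h_20 = 128;  h_21 = 71
  h_22 = 204;  h_23 = 109;  h_24 = 144;  h_25 = 128;  h_26 = 64;  h_27 = 201
  h_28 = 88;  h_29 = 49;  h_30 = 36;  h_31 = 206;  h_32 = 16;  h_33 = 11
  h_34 = 52;  h_35 = 89;  h_36 = 120;  h_37 = 32;  h_38 = 224;  h_39 = 5
  h_40 = 32;  h_41 = 173;  h_42 = 156;  h_43 = 150;  h_44 = 32;  h_45 = 191
  h_46 = 156;  h_47 = 213;  h_48 = 32;  h_49 = 0;  h_50 = 128;  h_51 = 209
  h_52 = 40;  h_53 = 121;  h_54 = 20;  h_55 = 126;  h_56 = 176;  h_57 = 163
  h_58 = 132;  h_59 = 161;  h_60 = 8;  h_61 = 32;  h_62 = 32;  h_63 = 237
  h_64 = 240;  h_65 = 85;  h_66 = 12;  h_67 = 6;  h_68 = 192;  h_69 = 247
  h_70 = 108;  h_71 = 125;  h_72 = 176;  h_73 = 128;  h_74 = 192;  h_75 = 25
  h_76 = 248;  h_77 = 1;  h_78 = 4;  h_79 = 174;  h_80 = 80;  h_81 = 251
  h_82 = 212;  h_83 = 41;  h_84 = 152;  h_85 = 32;  h_86 = 96;  h_87 = 21
  h_88 = 192;  h_89 = 61;  h_90 = 124;  h_91 = 246;  h_92 = 96;  h_93 = 239
  h_94 = 60;  h_95 = 101;  h_96 = 64;  h_97 = 0;  h_98 = 0;  h_99 = 161
  h_100 = 200;  h_101 = 201;  h_102 = 244;  h_103 = 94;  h_104 = 240;  h_105 = 19
  h_106 = 36;  h_107 = 241;  h_108 = 40;  h_109 = 32;  h_110 = 160;  h_111 = 125
  h_112 = 144;  h_113 = 101;  h_114 = 236;  h_115 = 102;  h_116 = 0;  h_117 = 167
  h_118 = 12;  h_119 = 141;  h_120 = 208;  h_121 = 128;  h_122 = 64;  h_123 = 105
  h_124 = 152;  h_125 = 209;  h_126 = 228;  h_127 = 142;  h_128 = 144;  h_129 = 235
  h_130 = 116;  h_131 = 249;  h_132 = 184;  h_133 = 32;  h_134 = 224;  h_135 = 37
  h_136 = 96;  h_137 = 205;  h_138 = 92;  h_139 = 86;  h_140 = 160;  h_141 = 31
  h_142 = 220;  h_143 = 245;  h_144 = 96;  h_145 = 0;  h_146 = 128
h_147 = 136·128 + 233·0 + 164·96 + 141·245 = 113
h_148 = 136·113 + 233·128 + 164·0 + 141·96 = 104

104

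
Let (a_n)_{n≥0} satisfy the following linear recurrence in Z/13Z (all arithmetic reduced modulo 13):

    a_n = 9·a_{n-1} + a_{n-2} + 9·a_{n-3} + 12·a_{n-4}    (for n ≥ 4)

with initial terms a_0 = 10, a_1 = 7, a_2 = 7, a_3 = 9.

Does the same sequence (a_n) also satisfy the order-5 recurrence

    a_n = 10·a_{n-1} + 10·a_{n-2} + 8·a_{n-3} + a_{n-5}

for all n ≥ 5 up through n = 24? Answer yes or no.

Terms a_0..a_24: 10, 7, 7, 9, 11, 8, 1, 3, 11, 12, 2, 9, 11, 10, 11, 4, 9, 5, 1, 0, 11, 12, 1, 3, 8
n=5: candidate gives 6, actual a_5 = 8 ✗

no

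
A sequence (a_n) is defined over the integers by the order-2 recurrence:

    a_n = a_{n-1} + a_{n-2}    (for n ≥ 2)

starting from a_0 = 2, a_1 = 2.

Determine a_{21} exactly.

35422

a_2 = 1·2 + 1·2 = 4
a_3 = 1·4 + 1·2 = 6
a_4 = 1·6 + 1·4 = 10
a_5 = 1·10 + 1·6 = 16
a_6 = 1·16 + 1·10 = 26
a_7 = 1·26 + 1·16 = 42
a_8 = 1·42 + 1·26 = 68
a_9 = 1·68 + 1·42 = 110
a_10 = 1·110 + 1·68 = 178
a_11 = 1·178 + 1·110 = 288
a_12 = 1·288 + 1·178 = 466
a_13 = 1·466 + 1·288 = 754
a_14 = 1·754 + 1·466 = 1220
a_15 = 1·1220 + 1·754 = 1974
a_16 = 1·1974 + 1·1220 = 3194
a_17 = 1·3194 + 1·1974 = 5168
a_18 = 1·5168 + 1·3194 = 8362
a_19 = 1·8362 + 1·5168 = 13530
a_20 = 1·13530 + 1·8362 = 21892
a_21 = 1·21892 + 1·13530 = 35422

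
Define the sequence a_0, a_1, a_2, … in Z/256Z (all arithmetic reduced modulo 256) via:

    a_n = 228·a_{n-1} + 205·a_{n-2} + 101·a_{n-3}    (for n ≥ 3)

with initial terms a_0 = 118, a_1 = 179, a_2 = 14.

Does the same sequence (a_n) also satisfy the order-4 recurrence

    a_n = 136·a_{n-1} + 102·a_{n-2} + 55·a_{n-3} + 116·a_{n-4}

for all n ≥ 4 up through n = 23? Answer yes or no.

no

Terms a_0..a_23: 118, 179, 14, 93, 169, 131, 178, 28, 41, 42, 73, 211, 243, 48, 150, 231, 202, 17, 9, 83, 214, 156, 13, 238
n=4: candidate gives 233, actual a_4 = 169 ✗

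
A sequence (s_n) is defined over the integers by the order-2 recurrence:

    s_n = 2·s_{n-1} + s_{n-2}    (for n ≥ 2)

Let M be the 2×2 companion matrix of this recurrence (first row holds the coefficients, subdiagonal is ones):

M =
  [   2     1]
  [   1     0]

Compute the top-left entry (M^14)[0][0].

(M^14)[0][0] is the top entry after applying M 14 times to the unit state (1, 0). Equivalently it is h_{15} for the auxiliary sequence (h_n) obeying the same recurrence with h_1 = 1 and h_i = 0 for 0 ≤ i < 1:
h_2 = 2·1 + 1·0 = 2
h_3 = 2·2 + 1·1 = 5
h_4 = 2·5 + 1·2 = 12
h_5 = 2·12 + 1·5 = 29
h_6 = 2·29 + 1·12 = 70
h_7 = 2·70 + 1·29 = 169
h_8 = 2·169 + 1·70 = 408
h_9 = 2·408 + 1·169 = 985
h_10 = 2·985 + 1·408 = 2378
h_11 = 2·2378 + 1·985 = 5741
h_12 = 2·5741 + 1·2378 = 13860
h_13 = 2·13860 + 1·5741 = 33461
h_14 = 2·33461 + 1·13860 = 80782
h_15 = 2·80782 + 1·33461 = 195025

195025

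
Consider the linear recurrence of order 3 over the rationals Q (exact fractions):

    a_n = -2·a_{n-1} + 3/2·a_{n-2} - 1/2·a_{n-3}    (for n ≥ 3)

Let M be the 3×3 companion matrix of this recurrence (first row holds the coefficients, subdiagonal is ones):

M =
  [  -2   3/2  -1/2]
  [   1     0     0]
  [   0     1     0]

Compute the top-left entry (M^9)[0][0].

-9811/2

(M^9)[0][0] is the top entry after applying M 9 times to the unit state (1, 0, 0). Equivalently it is h_{11} for the auxiliary sequence (h_n) obeying the same recurrence with h_2 = 1 and h_i = 0 for 0 ≤ i < 2:
h_3 = -2·1 + 3/2·0 + -1/2·0 = -2
h_4 = -2·-2 + 3/2·1 + -1/2·0 = 11/2
h_5 = -2·11/2 + 3/2·-2 + -1/2·1 = -29/2
h_6 = -2·-29/2 + 3/2·11/2 + -1/2·-2 = 153/4
h_7 = -2·153/4 + 3/2·-29/2 + -1/2·11/2 = -101
h_8 = -2·-101 + 3/2·153/4 + -1/2·-29/2 = 2133/8
h_9 = -2·2133/8 + 3/2·-101 + -1/2·153/4 = -5631/8
h_10 = -2·-5631/8 + 3/2·2133/8 + -1/2·-101 = 29731/16
h_11 = -2·29731/16 + 3/2·-5631/8 + -1/2·2133/8 = -9811/2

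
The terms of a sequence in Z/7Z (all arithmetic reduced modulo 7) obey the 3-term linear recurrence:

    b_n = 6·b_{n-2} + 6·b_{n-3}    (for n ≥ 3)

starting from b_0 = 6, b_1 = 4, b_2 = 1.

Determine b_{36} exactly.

5

b_3 = 0·1 + 6·4 + 6·6 = 4
b_4 = 0·4 + 6·1 + 6·4 = 2
b_5 = 0·2 + 6·4 + 6·1 = 2
b_6 = 0·2 + 6·2 + 6·4 = 1
b_7 = 0·1 + 6·2 + 6·2 = 3
b_8 = 0·3 + 6·1 + 6·2 = 4
b_9 = 0·4 + 6·3 + 6·1 = 3
b_10 = 0·3 + 6·4 + 6·3 = 0
b_11 = 0·0 + 6·3 + 6·4 = 0
b_12 = 0·0 + 6·0 + 6·3 = 4
b_13 = 0·4 + 6·0 + 6·0 = 0
b_14 = 0·0 + 6·4 + 6·0 = 3
b_15 = 0·3 + 6·0 + 6·4 = 3
b_16 = 0·3 + 6·3 + 6·0 = 4
b_17 = 0·4 + 6·3 + 6·3 = 1
b_18 = 0·1 + 6·4 + 6·3 = 0
b_19 = 0·0 + 6·1 + 6·4 = 2
b_20 = 0·2 + 6·0 + 6·1 = 6
b_21 = 0·6 + 6·2 + 6·0 = 5
b_22 = 0·5 + 6·6 + 6·2 = 6
b_23 = 0·6 + 6·5 + 6·6 = 3
b_24 = 0·3 + 6·6 + 6·5 = 3
b_25 = 0·3 + 6·3 + 6·6 = 5
b_26 = 0·5 + 6·3 + 6·3 = 1
b_27 = 0·1 + 6·5 + 6·3 = 6
b_28 = 0·6 + 6·1 + 6·5 = 1
b_29 = 0·1 + 6·6 + 6·1 = 0
b_30 = 0·0 + 6·1 + 6·6 = 0
b_31 = 0·0 + 6·0 + 6·1 = 6
b_32 = 0·6 + 6·0 + 6·0 = 0
b_33 = 0·0 + 6·6 + 6·0 = 1
b_34 = 0·1 + 6·0 + 6·6 = 1
b_35 = 0·1 + 6·1 + 6·0 = 6
b_36 = 0·6 + 6·1 + 6·1 = 5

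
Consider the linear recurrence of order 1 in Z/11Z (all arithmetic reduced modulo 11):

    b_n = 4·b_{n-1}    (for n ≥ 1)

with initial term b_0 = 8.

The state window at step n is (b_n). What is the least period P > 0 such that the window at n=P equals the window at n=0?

5

n=0: window = (8)
n=1: window = (10)
n=2: window = (7)
n=3: window = (6)
n=4: window = (2)
n=5: window = (8)
window at n=5 equals window at n=0 → period = 5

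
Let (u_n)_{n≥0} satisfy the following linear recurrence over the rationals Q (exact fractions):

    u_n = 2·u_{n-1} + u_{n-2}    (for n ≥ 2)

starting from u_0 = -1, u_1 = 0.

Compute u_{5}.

-12

u_2 = 2·0 + 1·-1 = -1
u_3 = 2·-1 + 1·0 = -2
u_4 = 2·-2 + 1·-1 = -5
u_5 = 2·-5 + 1·-2 = -12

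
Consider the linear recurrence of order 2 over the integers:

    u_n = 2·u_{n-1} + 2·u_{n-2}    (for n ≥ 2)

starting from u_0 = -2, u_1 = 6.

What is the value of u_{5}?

200

u_2 = 2·6 + 2·-2 = 8
u_3 = 2·8 + 2·6 = 28
u_4 = 2·28 + 2·8 = 72
u_5 = 2·72 + 2·28 = 200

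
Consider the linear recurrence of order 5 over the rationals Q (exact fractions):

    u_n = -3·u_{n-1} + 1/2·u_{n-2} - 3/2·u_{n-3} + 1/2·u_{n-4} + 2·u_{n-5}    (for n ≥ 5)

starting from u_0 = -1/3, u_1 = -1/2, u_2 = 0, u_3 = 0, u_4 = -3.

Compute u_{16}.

-1535361337/384

u_5 = -3·-3 + 1/2·0 + -3/2·0 + 1/2·-1/2 + 2·-1/3 = 97/12
u_6 = -3·97/12 + 1/2·-3 + -3/2·0 + 1/2·0 + 2·-1/2 = -107/4
u_7 = -3·-107/4 + 1/2·97/12 + -3/2·-3 + 1/2·0 + 2·0 = 2131/24
u_8 = -3·2131/24 + 1/2·-107/4 + -3/2·97/12 + 1/2·-3 + 2·0 = -2347/8
u_9 = -3·-2347/8 + 1/2·2131/24 + -3/2·-107/4 + 1/2·97/12 + 2·-3 = 15403/16
u_10 = -3·15403/16 + 1/2·-2347/8 + -3/2·2131/24 + 1/2·-107/4 + 2·97/12 = -151927/48
u_11 = -3·-151927/48 + 1/2·15403/16 + -3/2·-2347/8 + 1/2·2131/24 + 2·-107/4 = 999143/96
u_12 = -3·999143/96 + 1/2·-151927/48 + -3/2·15403/16 + 1/2·-2347/8 + 2·2131/24 = -3285017/96
u_13 = -3·-3285017/96 + 1/2·999143/96 + -3/2·-151927/48 + 1/2·15403/16 + 2·-2347/8 = 21600569/192
u_14 = -3·21600569/192 + 1/2·-3285017/96 + -3/2·999143/96 + 1/2·-151927/48 + 2·15403/16 = -71018335/192
u_15 = -3·-71018335/192 + 1/2·21600569/192 + -3/2·-3285017/96 + 1/2·999143/96 + 2·-151927/48 = 466988135/384
u_16 = -3·466988135/384 + 1/2·-71018335/192 + -3/2·21600569/192 + 1/2·-3285017/96 + 2·999143/96 = -1535361337/384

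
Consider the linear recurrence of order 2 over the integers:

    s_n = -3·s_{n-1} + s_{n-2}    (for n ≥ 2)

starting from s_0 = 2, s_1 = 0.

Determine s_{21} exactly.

-13232434974

s_2 = -3·0 + 1·2 = 2
s_3 = -3·2 + 1·0 = -6
s_4 = -3·-6 + 1·2 = 20
s_5 = -3·20 + 1·-6 = -66
s_6 = -3·-66 + 1·20 = 218
s_7 = -3·218 + 1·-66 = -720
s_8 = -3·-720 + 1·218 = 2378
s_9 = -3·2378 + 1·-720 = -7854
s_10 = -3·-7854 + 1·2378 = 25940
s_11 = -3·25940 + 1·-7854 = -85674
s_12 = -3·-85674 + 1·25940 = 282962
s_13 = -3·282962 + 1·-85674 = -934560
s_14 = -3·-934560 + 1·282962 = 3086642
s_15 = -3·3086642 + 1·-934560 = -10194486
s_16 = -3·-10194486 + 1·3086642 = 33670100
s_17 = -3·33670100 + 1·-10194486 = -111204786
s_18 = -3·-111204786 + 1·33670100 = 367284458
s_19 = -3·367284458 + 1·-111204786 = -1213058160
s_20 = -3·-1213058160 + 1·367284458 = 4006458938
s_21 = -3·4006458938 + 1·-1213058160 = -13232434974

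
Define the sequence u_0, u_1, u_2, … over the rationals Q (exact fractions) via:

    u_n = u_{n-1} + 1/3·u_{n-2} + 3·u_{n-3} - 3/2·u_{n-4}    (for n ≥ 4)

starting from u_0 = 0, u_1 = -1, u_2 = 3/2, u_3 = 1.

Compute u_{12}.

u_4 = 1·1 + 1/3·3/2 + 3·-1 + -3/2·0 = -3/2
u_5 = 1·-3/2 + 1/3·1 + 3·3/2 + -3/2·-1 = 29/6
u_6 = 1·29/6 + 1/3·-3/2 + 3·1 + -3/2·3/2 = 61/12
u_7 = 1·61/12 + 1/3·29/6 + 3·-3/2 + -3/2·1 = 25/36
u_8 = 1·25/36 + 1/3·61/12 + 3·29/6 + -3/2·-3/2 = 689/36
u_9 = 1·689/36 + 1/3·25/36 + 3·61/12 + -3/2·29/6 = 739/27
u_10 = 1·739/27 + 1/3·689/36 + 3·25/36 + -3/2·61/12 = 677/24
u_11 = 1·677/24 + 1/3·739/27 + 3·689/36 + -3/2·25/36 = 30361/324
u_12 = 1·30361/324 + 1/3·677/24 + 3·739/27 + -3/2·689/36 = 25355/162

25355/162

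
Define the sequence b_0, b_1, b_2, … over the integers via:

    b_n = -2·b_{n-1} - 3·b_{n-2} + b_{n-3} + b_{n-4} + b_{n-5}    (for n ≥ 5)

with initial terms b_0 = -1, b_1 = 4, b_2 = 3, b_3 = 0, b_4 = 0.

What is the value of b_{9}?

-46

b_5 = -2·0 + -3·0 + 1·3 + 1·4 + 1·-1 = 6
b_6 = -2·6 + -3·0 + 1·0 + 1·3 + 1·4 = -5
b_7 = -2·-5 + -3·6 + 1·0 + 1·0 + 1·3 = -5
b_8 = -2·-5 + -3·-5 + 1·6 + 1·0 + 1·0 = 31
b_9 = -2·31 + -3·-5 + 1·-5 + 1·6 + 1·0 = -46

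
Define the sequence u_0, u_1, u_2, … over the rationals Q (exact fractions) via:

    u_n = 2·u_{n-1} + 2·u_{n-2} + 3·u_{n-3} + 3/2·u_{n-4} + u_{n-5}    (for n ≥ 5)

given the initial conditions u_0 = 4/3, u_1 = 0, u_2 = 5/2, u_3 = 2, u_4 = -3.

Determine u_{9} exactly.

u_5 = 2·-3 + 2·2 + 3·5/2 + 3/2·0 + 1·4/3 = 41/6
u_6 = 2·41/6 + 2·-3 + 3·2 + 3/2·5/2 + 1·0 = 209/12
u_7 = 2·209/12 + 2·41/6 + 3·-3 + 3/2·2 + 1·5/2 = 45
u_8 = 2·45 + 2·209/12 + 3·41/6 + 3/2·-3 + 1·2 = 857/6
u_9 = 2·857/6 + 2·45 + 3·209/12 + 3/2·41/6 + 1·-3 = 2611/6

2611/6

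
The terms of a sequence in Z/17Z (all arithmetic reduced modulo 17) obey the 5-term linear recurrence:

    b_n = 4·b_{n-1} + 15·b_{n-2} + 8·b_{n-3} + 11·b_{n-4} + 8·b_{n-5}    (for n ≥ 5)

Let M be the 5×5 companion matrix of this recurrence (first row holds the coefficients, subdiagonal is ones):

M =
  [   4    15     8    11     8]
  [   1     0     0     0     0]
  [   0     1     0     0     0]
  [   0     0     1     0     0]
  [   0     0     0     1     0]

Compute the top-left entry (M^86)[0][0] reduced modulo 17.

(M^86)[0][0] is the top entry after applying M 86 times to the unit state (1, 0, 0, 0, 0). Equivalently it is h_{90} for the auxiliary sequence (h_n) obeying the same recurrence with h_4 = 1 and h_i = 0 for 0 ≤ i < 4:
h_5 = 4·1 + 15·0 + 8·0 + 11·0 + 8·0 = 4
h_6 = 4·4 + 15·1 + 8·0 + 11·0 + 8·0 = 14
h_7 = 4·14 + 15·4 + 8·1 + 11·0 + 8·0 = 5
h_8 = 4·5 + 15·14 + 8·4 + 11·1 + 8·0 = 1
h_9 = 4·1 + 15·5 + 8·14 + 11·4 + 8·1 = 5
h_10 = 4·5 + 15·1 + 8·5 + 11·14 + 8·4 = 6
h_11 = 4·6 + 15·5 + 8·1 + 11·5 + 8·14 = 2
h_12 = 4·2 + 15·6 + 8·5 + 11·1 + 8·5 = 2
h_13 = 4·2 + 15·2 + 8·6 + 11·5 + 8·1 = 13
h_14 = 4·13 + 15·2 + 8·2 + 11·6 + 8·5 = 0
h_15 = 4·0 + 15·13 + 8·2 + 11·2 + 8·6 = 9
h_16 = 4·9 + 15·0 + 8·13 + 11·2 + 8·2 = 8
h_17 = 4·8 + 15·9 + 8·0 + 11·13 + 8·2 = 3
h_18 = 4·3 + 15·8 + 8·9 + 11·0 + 8·13 = 2
h_19 = 4·2 + 15·3 + 8·8 + 11·9 + 8·0 = 12
h_20 = 4·12 + 15·2 + 8·3 + 11·8 + 8·9 = 7
h_21 = 4·7 + 15·12 + 8·2 + 11·3 + 8·8 = 15
h_22 = 4·15 + 15·7 + 8·12 + 11·2 + 8·3 = 1
h_23 = 4·1 + 15·15 + 8·7 + 11·12 + 8·2 = 8
h_24 = 4·8 + 15·1 + 8·15 + 11·7 + 8·12 = 0
h_25 = 4·0 + 15·8 + 8·1 + 11·15 + 8·7 = 9
h_26 = 4·9 + 15·0 + 8·8 + 11·1 + 8·15 = 10
h_27 = 4·10 + 15·9 + 8·0 + 11·8 + 8·1 = 16
h_28 = 4·16 + 15·10 + 8·9 + 11·0 + 8·8 = 10
h_29 = 4·10 + 15·16 + 8·10 + 11·9 + 8·0 = 0
h_30 = 4·0 + 15·10 + 8·16 + 11·10 + 8·9 = 1
h_31 = 4·1 + 15·0 + 8·10 + 11·16 + 8·10 = 0
h_32 = 4·0 + 15·1 + 8·0 + 11·10 + 8·16 = 15
h_33 = 4·15 + 15·0 + 8·1 + 11·0 + 8·10 = 12
h_34 = 4·12 + 15·15 + 8·0 + 11·1 + 8·0 = 12
h_35 = 4·12 + 15·12 + 8·15 + 11·0 + 8·1 = 16
h_36 = 4·16 + 15·12 + 8·12 + 11·15 + 8·0 = 12
h_37 = 4·12 + 15·16 + 8·12 + 11·12 + 8·15 = 7
h_38 = 4·7 + 15·12 + 8·16 + 11·12 + 8·12 = 3
h_39 = 4·3 + 15·7 + 8·12 + 11·16 + 8·12 = 9
h_40 = 4·9 + 15·3 + 8·7 + 11·12 + 8·16 = 6
h_41 = 4·6 + 15·9 + 8·3 + 11·7 + 8·12 = 16
h_42 = 4·16 + 15·6 + 8·9 + 11·3 + 8·7 = 9
h_43 = 4·9 + 15·16 + 8·6 + 11·9 + 8·3 = 5
h_44 = 4·5 + 15·9 + 8·16 + 11·6 + 8·9 = 13
h_45 = 4·13 + 15·5 + 8·9 + 11·16 + 8·6 = 15
h_46 = 4·15 + 15·13 + 8·5 + 11·9 + 8·16 = 12
h_47 = 4·12 + 15·15 + 8·13 + 11·5 + 8·9 = 11
h_48 = 4·11 + 15·12 + 8·15 + 11·13 + 8·5 = 0
h_49 = 4·0 + 15·11 + 8·12 + 11·15 + 8·13 = 3
h_50 = 4·3 + 15·0 + 8·11 + 11·12 + 8·15 = 12
h_51 = 4·12 + 15·3 + 8·0 + 11·11 + 8·12 = 4
h_52 = 4·4 + 15·12 + 8·3 + 11·0 + 8·11 = 2
h_53 = 4·2 + 15·4 + 8·12 + 11·3 + 8·0 = 10
h_54 = 4·10 + 15·2 + 8·4 + 11·12 + 8·3 = 3
h_55 = 4·3 + 15·10 + 8·2 + 11·4 + 8·12 = 12
h_56 = 4·12 + 15·3 + 8·10 + 11·2 + 8·4 = 6
h_57 = 4·6 + 15·12 + 8·3 + 11·10 + 8·2 = 14
h_58 = 4·14 + 15·6 + 8·12 + 11·3 + 8·10 = 15
h_59 = 4·15 + 15·14 + 8·6 + 11·12 + 8·3 = 15
h_60 = 4·15 + 15·15 + 8·14 + 11·6 + 8·12 = 15
h_61 = 4·15 + 15·15 + 8·15 + 11·14 + 8·6 = 12
h_62 = 4·12 + 15·15 + 8·15 + 11·15 + 8·14 = 7
h_63 = 4·7 + 15·12 + 8·15 + 11·15 + 8·15 = 1
h_64 = 4·1 + 15·7 + 8·12 + 11·15 + 8·15 = 14
h_65 = 4·14 + 15·1 + 8·7 + 11·12 + 8·15 = 5
h_66 = 4·5 + 15·14 + 8·1 + 11·7 + 8·12 = 3
h_67 = 4·3 + 15·5 + 8·14 + 11·1 + 8·7 = 11
h_68 = 4·11 + 15·3 + 8·5 + 11·14 + 8·1 = 2
h_69 = 4·2 + 15·11 + 8·3 + 11·5 + 8·14 = 7
h_70 = 4·7 + 15·2 + 8·11 + 11·3 + 8·5 = 15
h_71 = 4·15 + 15·7 + 8·2 + 11·11 + 8·3 = 3
h_72 = 4·3 + 15·15 + 8·7 + 11·2 + 8·11 = 12
h_73 = 4·12 + 15·3 + 8·15 + 11·7 + 8·2 = 0
h_74 = 4·0 + 15·12 + 8·3 + 11·15 + 8·7 = 0
h_75 = 4·0 + 15·0 + 8·12 + 11·3 + 8·15 = 11
h_76 = 4·11 + 15·0 + 8·0 + 11·12 + 8·3 = 13
h_77 = 4·13 + 15·11 + 8·0 + 11·0 + 8·12 = 7
h_78 = 4·7 + 15·13 + 8·11 + 11·0 + 8·0 = 5
h_79 = 4·5 + 15·7 + 8·13 + 11·11 + 8·0 = 10
h_80 = 4·10 + 15·5 + 8·7 + 11·13 + 8·11 = 11
h_81 = 4·11 + 15·10 + 8·5 + 11·7 + 8·13 = 7
h_82 = 4·7 + 15·11 + 8·10 + 11·5 + 8·7 = 10
h_83 = 4·10 + 15·7 + 8·11 + 11·10 + 8·5 = 9
h_84 = 4·9 + 15·10 + 8·7 + 11·11 + 8·10 = 1
h_85 = 4·1 + 15·9 + 8·10 + 11·7 + 8·11 = 10
h_86 = 4·10 + 15·1 + 8·9 + 11·10 + 8·7 = 4
h_87 = 4·4 + 15·10 + 8·1 + 11·9 + 8·10 = 13
h_88 = 4·13 + 15·4 + 8·10 + 11·1 + 8·9 = 3
h_89 = 4·3 + 15·13 + 8·4 + 11·10 + 8·1 = 0
h_90 = 4·0 + 15·3 + 8·13 + 11·4 + 8·10 = 1

1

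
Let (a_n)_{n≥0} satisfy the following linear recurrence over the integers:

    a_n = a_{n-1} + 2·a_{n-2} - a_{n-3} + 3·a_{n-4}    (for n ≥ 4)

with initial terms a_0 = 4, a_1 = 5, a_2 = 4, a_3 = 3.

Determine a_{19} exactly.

a_4 = 1·3 + 2·4 + -1·5 + 3·4 = 18
a_5 = 1·18 + 2·3 + -1·4 + 3·5 = 35
a_6 = 1·35 + 2·18 + -1·3 + 3·4 = 80
a_7 = 1·80 + 2·35 + -1·18 + 3·3 = 141
a_8 = 1·141 + 2·80 + -1·35 + 3·18 = 320
a_9 = 1·320 + 2·141 + -1·80 + 3·35 = 627
a_10 = 1·627 + 2·320 + -1·141 + 3·80 = 1366
a_11 = 1·1366 + 2·627 + -1·320 + 3·141 = 2723
a_12 = 1·2723 + 2·1366 + -1·627 + 3·320 = 5788
a_13 = 1·5788 + 2·2723 + -1·1366 + 3·627 = 11749
a_14 = 1·11749 + 2·5788 + -1·2723 + 3·1366 = 24700
a_15 = 1·24700 + 2·11749 + -1·5788 + 3·2723 = 50579
a_16 = 1·50579 + 2·24700 + -1·11749 + 3·5788 = 105594
a_17 = 1·105594 + 2·50579 + -1·24700 + 3·11749 = 217299
a_18 = 1·217299 + 2·105594 + -1·50579 + 3·24700 = 452008
a_19 = 1·452008 + 2·217299 + -1·105594 + 3·50579 = 932749

932749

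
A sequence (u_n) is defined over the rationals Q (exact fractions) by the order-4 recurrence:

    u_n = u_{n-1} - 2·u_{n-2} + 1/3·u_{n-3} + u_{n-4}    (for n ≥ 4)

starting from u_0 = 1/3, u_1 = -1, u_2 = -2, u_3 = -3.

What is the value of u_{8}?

-98/9

u_4 = 1·-3 + -2·-2 + 1/3·-1 + 1·1/3 = 1
u_5 = 1·1 + -2·-3 + 1/3·-2 + 1·-1 = 16/3
u_6 = 1·16/3 + -2·1 + 1/3·-3 + 1·-2 = 1/3
u_7 = 1·1/3 + -2·16/3 + 1/3·1 + 1·-3 = -13
u_8 = 1·-13 + -2·1/3 + 1/3·16/3 + 1·1 = -98/9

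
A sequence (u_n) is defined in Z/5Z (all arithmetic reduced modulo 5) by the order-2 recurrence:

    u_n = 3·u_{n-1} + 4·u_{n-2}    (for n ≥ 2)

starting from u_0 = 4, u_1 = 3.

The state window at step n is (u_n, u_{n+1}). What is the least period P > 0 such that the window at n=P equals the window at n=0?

n=0: window = (4, 3)
n=1: window = (3, 0)
n=2: window = (0, 2)
n=3: window = (2, 1)
n=4: window = (1, 1)
n=5: window = (1, 2)
n=6: window = (2, 0)
n=7: window = (0, 3)
n=8: window = (3, 4)
n=9: window = (4, 4)
n=10: window = (4, 3)
window at n=10 equals window at n=0 → period = 10

10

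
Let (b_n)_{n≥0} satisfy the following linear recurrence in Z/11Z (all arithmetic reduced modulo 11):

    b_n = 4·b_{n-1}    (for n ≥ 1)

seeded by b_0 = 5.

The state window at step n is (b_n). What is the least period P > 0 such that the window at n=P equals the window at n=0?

5

n=0: window = (5)
n=1: window = (9)
n=2: window = (3)
n=3: window = (1)
n=4: window = (4)
n=5: window = (5)
window at n=5 equals window at n=0 → period = 5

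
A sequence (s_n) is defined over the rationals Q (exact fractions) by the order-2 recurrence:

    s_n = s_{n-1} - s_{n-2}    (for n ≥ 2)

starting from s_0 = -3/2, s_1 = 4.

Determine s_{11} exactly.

-11/2

s_2 = 1·4 + -1·-3/2 = 11/2
s_3 = 1·11/2 + -1·4 = 3/2
s_4 = 1·3/2 + -1·11/2 = -4
s_5 = 1·-4 + -1·3/2 = -11/2
s_6 = 1·-11/2 + -1·-4 = -3/2
s_7 = 1·-3/2 + -1·-11/2 = 4
s_8 = 1·4 + -1·-3/2 = 11/2
s_9 = 1·11/2 + -1·4 = 3/2
s_10 = 1·3/2 + -1·11/2 = -4
s_11 = 1·-4 + -1·3/2 = -11/2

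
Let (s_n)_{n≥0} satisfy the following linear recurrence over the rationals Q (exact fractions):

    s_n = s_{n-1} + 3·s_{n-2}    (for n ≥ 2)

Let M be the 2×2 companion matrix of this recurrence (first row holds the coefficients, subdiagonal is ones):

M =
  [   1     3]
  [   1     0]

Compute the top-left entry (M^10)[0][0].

2683

(M^10)[0][0] is the top entry after applying M 10 times to the unit state (1, 0). Equivalently it is h_{11} for the auxiliary sequence (h_n) obeying the same recurrence with h_1 = 1 and h_i = 0 for 0 ≤ i < 1:
h_2 = 1·1 + 3·0 = 1
h_3 = 1·1 + 3·1 = 4
h_4 = 1·4 + 3·1 = 7
h_5 = 1·7 + 3·4 = 19
h_6 = 1·19 + 3·7 = 40
h_7 = 1·40 + 3·19 = 97
h_8 = 1·97 + 3·40 = 217
h_9 = 1·217 + 3·97 = 508
h_10 = 1·508 + 3·217 = 1159
h_11 = 1·1159 + 3·508 = 2683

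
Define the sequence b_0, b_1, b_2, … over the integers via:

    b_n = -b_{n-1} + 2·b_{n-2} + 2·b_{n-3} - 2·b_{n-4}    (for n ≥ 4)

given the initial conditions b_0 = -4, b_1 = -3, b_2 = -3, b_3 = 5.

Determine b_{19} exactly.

b_4 = -1·5 + 2·-3 + 2·-3 + -2·-4 = -9
b_5 = -1·-9 + 2·5 + 2·-3 + -2·-3 = 19
b_6 = -1·19 + 2·-9 + 2·5 + -2·-3 = -21
b_7 = -1·-21 + 2·19 + 2·-9 + -2·5 = 31
b_8 = -1·31 + 2·-21 + 2·19 + -2·-9 = -17
b_9 = -1·-17 + 2·31 + 2·-21 + -2·19 = -1
b_10 = -1·-1 + 2·-17 + 2·31 + -2·-21 = 71
b_11 = -1·71 + 2·-1 + 2·-17 + -2·31 = -169
b_12 = -1·-169 + 2·71 + 2·-1 + -2·-17 = 343
b_13 = -1·343 + 2·-169 + 2·71 + -2·-1 = -537
b_14 = -1·-537 + 2·343 + 2·-169 + -2·71 = 743
b_15 = -1·743 + 2·-537 + 2·343 + -2·-169 = -793
b_16 = -1·-793 + 2·743 + 2·-537 + -2·343 = 519
b_17 = -1·519 + 2·-793 + 2·743 + -2·-537 = 455
b_18 = -1·455 + 2·519 + 2·-793 + -2·743 = -2489
b_19 = -1·-2489 + 2·455 + 2·519 + -2·-793 = 6023

6023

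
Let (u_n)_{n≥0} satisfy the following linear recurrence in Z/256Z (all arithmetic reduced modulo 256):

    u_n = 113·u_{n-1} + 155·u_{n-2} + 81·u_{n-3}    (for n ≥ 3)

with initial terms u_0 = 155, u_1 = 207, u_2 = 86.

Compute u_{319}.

u_3 = 113·86 + 155·207 + 81·155 = 86
u_4 = 113·86 + 155·86 + 81·207 = 135
u_5 = 113·135 + 155·86 + 81·86 = 223
u_6 = 113·223 + 155·135 + 81·86 = 98
u_7 = 113·98 + 155·223 + 81·135 = 254
u_8 = 113·254 + 155·98 + 81·223 = 3
Continuing the recurrence:
  u_9 = 31;  u_10 = 222;  u_11 = 182;  u_12 = 143;  u_13 = 143;  u_14 = 74
  u_15 = 126;  u_16 = 171;  u_17 = 47;  u_18 = 38;  u_19 = 86;  u_20 = 215
  u_21 = 255;  u_22 = 242;  u_23 = 62;  u_24 = 147;  u_25 = 255;  u_26 = 46
  u_27 = 54;  u_28 = 95;  u_29 = 47;  u_30 = 90;  u_31 = 62;  u_32 = 187
  u_33 = 143;  u_34 = 246;  u_35 = 86;  u_36 = 39;  u_37 = 31;  u_38 = 130
  u_39 = 126;  u_40 = 35;  u_41 = 223;  u_42 = 126;  u_43 = 182;  u_44 = 47
  u_45 = 207;  u_46 = 106;  u_47 = 254;  u_48 = 203;  u_49 = 239;  u_50 = 198
  u_51 = 86;  u_52 = 119;  u_53 = 63;  u_54 = 18;  u_55 = 190;  u_56 = 179
  u_57 = 191;  u_58 = 206;  u_59 = 54;  u_60 = 255;  u_61 = 111;  u_62 = 122
  u_63 = 190;  u_64 = 219;  u_65 = 79;  u_66 = 150;  u_67 = 86;  u_68 = 199
  u_69 = 95;  u_70 = 162;  u_71 = 254;  u_72 = 67;  u_73 = 159;  u_74 = 30
  u_75 = 182;  u_76 = 207;  u_77 = 15;  u_78 = 138;  u_79 = 126;  u_80 = 235
  u_81 = 175;  u_82 = 102;  u_83 = 86;  u_84 = 23;  u_85 = 127;  u_86 = 50
  u_87 = 62;  u_88 = 211;  u_89 = 127;  u_90 = 110;  u_91 = 54;  u_92 = 159
  u_93 = 175;  u_94 = 154;  u_95 = 62;  u_96 = 251;  u_97 = 15;  u_98 = 54
  u_99 = 86;  u_100 = 103;  u_101 = 159;  u_102 = 194;  u_103 = 126;  u_104 = 99
  u_105 = 95;  u_106 = 190;  u_107 = 182;  u_108 = 111;  u_109 = 79;  u_110 = 170
  u_111 = 254;  u_112 = 11;  u_113 = 111;  u_114 = 6;  u_115 = 86;  u_116 = 183
  u_117 = 191;  u_118 = 82;  u_119 = 190;  u_120 = 243;  u_121 = 63;  u_122 = 14
  u_123 = 54;  u_124 = 63;  u_125 = 239;  u_126 = 186;  u_127 = 190;  u_128 = 27
  u_129 = 207;  u_130 = 214;  u_131 = 86;  u_132 = 7;  u_133 = 223;  u_134 = 226
  u_135 = 254;  u_136 = 131;  u_137 = 31;  u_138 = 94;  u_139 = 182;  u_140 = 15
  u_141 = 143;  u_142 = 202;  u_143 = 126;  u_144 = 43;  u_145 = 47;  u_146 = 166
  u_147 = 86;  u_148 = 87;  u_149 = 255;  u_150 = 114;  u_151 = 62;  u_152 = 19
  u_153 = 255;  u_154 = 174;  u_155 = 54;  u_156 = 223;  u_157 = 47;  u_158 = 218
  u_159 = 62;  u_160 = 59;  u_161 = 143;  u_162 = 118;  u_163 = 86;  u_164 = 167
  u_165 = 31;  u_166 = 2;  u_167 = 126;  u_168 = 163;  u_169 = 223;  u_170 = 254
  u_171 = 182;  u_172 = 175;  u_173 = 207;  u_174 = 234;  u_175 = 254;  u_176 = 75
  u_177 = 239;  u_178 = 70;  u_179 = 86;  u_180 = 247;  u_181 = 63;  u_182 = 146
  u_183 = 190;  u_184 = 51;  u_185 = 191;  u_186 = 78;  u_187 = 54;  u_188 = 127
  u_189 = 111;  u_190 = 250;  u_191 = 190;  u_192 = 91;  u_193 = 79;  u_194 = 22
  u_195 = 86;  u_196 = 71;  u_197 = 95;  u_198 = 34;  u_199 = 254;  u_200 = 195
  u_201 = 159;  u_202 = 158;  u_203 = 182;  u_204 = 79;  u_205 = 15;  u_206 = 10
  u_207 = 126;  u_208 = 107;  u_209 = 175;  u_210 = 230;  u_211 = 86;  u_212 = 151
  u_213 = 127;  u_214 = 178;  u_215 = 62;  u_216 = 83;  u_217 = 127;  u_218 = 238
  u_219 = 54;  u_220 = 31;  u_221 = 175;  u_222 = 26;  u_223 = 62;  u_224 = 123
  u_225 = 15;  u_226 = 182;  u_227 = 86;  u_228 = 231;  u_229 = 159;  u_230 = 66
  u_231 = 126;  u_232 = 227;  u_233 = 95;  u_234 = 62;  u_235 = 182;  u_236 = 239
  u_237 = 79;  u_238 = 42;  u_239 = 254;  u_240 = 139;  u_241 = 111;  u_242 = 134
  u_243 = 86;  u_244 = 55;  u_245 = 191;  u_246 = 210;  u_247 = 190;  u_248 = 115
  u_249 = 63;  u_250 = 142;  u_251 = 54;  u_252 = 191;  u_253 = 239;  u_254 = 58
  u_255 = 190;  u_256 = 155;  u_257 = 207;  u_258 = 86;  u_259 = 86;  u_260 = 135
  u_261 = 223;  u_262 = 98;  u_263 = 254;  u_264 = 3;  u_265 = 31;  u_266 = 222
  u_267 = 182;  u_268 = 143;  u_269 = 143;  u_270 = 74;  u_271 = 126;  u_272 = 171
  u_273 = 47;  u_274 = 38;  u_275 = 86;  u_276 = 215;  u_277 = 255;  u_278 = 242
  u_279 = 62;  u_280 = 147;  u_281 = 255;  u_282 = 46;  u_283 = 54;  u_284 = 95
  u_285 = 47;  u_286 = 90;  u_287 = 62;  u_288 = 187;  u_289 = 143;  u_290 = 246
  u_291 = 86;  u_292 = 39;  u_293 = 31;  u_294 = 130;  u_295 = 126;  u_296 = 35
  u_297 = 223;  u_298 = 126;  u_299 = 182;  u_300 = 47;  u_301 = 207;  u_302 = 106
  u_303 = 254;  u_304 = 203;  u_305 = 239;  u_306 = 198;  u_307 = 86;  u_308 = 119
  u_309 = 63;  u_310 = 18;  u_311 = 190;  u_312 = 179;  u_313 = 191;  u_314 = 206
  u_315 = 54;  u_316 = 255;  u_317 = 111
u_318 = 113·111 + 155·255 + 81·54 = 122
u_319 = 113·122 + 155·111 + 81·255 = 190

190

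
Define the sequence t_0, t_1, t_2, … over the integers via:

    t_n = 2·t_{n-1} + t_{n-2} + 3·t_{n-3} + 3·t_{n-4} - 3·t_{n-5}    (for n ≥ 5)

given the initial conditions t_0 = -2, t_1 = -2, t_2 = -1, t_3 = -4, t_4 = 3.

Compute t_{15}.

-50267

t_5 = 2·3 + 1·-4 + 3·-1 + 3·-2 + -3·-2 = -1
t_6 = 2·-1 + 1·3 + 3·-4 + 3·-1 + -3·-2 = -8
t_7 = 2·-8 + 1·-1 + 3·3 + 3·-4 + -3·-1 = -17
t_8 = 2·-17 + 1·-8 + 3·-1 + 3·3 + -3·-4 = -24
t_9 = 2·-24 + 1·-17 + 3·-8 + 3·-1 + -3·3 = -101
t_10 = 2·-101 + 1·-24 + 3·-17 + 3·-8 + -3·-1 = -298
t_11 = 2·-298 + 1·-101 + 3·-24 + 3·-17 + -3·-8 = -796
t_12 = 2·-796 + 1·-298 + 3·-101 + 3·-24 + -3·-17 = -2214
t_13 = 2·-2214 + 1·-796 + 3·-298 + 3·-101 + -3·-24 = -6349
t_14 = 2·-6349 + 1·-2214 + 3·-796 + 3·-298 + -3·-101 = -17891
t_15 = 2·-17891 + 1·-6349 + 3·-2214 + 3·-796 + -3·-298 = -50267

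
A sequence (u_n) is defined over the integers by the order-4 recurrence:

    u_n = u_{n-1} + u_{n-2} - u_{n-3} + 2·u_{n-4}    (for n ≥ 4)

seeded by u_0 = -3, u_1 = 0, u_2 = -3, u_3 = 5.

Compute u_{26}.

u_4 = 1·5 + 1·-3 + -1·0 + 2·-3 = -4
u_5 = 1·-4 + 1·5 + -1·-3 + 2·0 = 4
u_6 = 1·4 + 1·-4 + -1·5 + 2·-3 = -11
u_7 = 1·-11 + 1·4 + -1·-4 + 2·5 = 7
u_8 = 1·7 + 1·-11 + -1·4 + 2·-4 = -16
u_9 = 1·-16 + 1·7 + -1·-11 + 2·4 = 10
u_10 = 1·10 + 1·-16 + -1·7 + 2·-11 = -35
u_11 = 1·-35 + 1·10 + -1·-16 + 2·7 = 5
u_12 = 1·5 + 1·-35 + -1·10 + 2·-16 = -72
u_13 = 1·-72 + 1·5 + -1·-35 + 2·10 = -12
u_14 = 1·-12 + 1·-72 + -1·5 + 2·-35 = -159
u_15 = 1·-159 + 1·-12 + -1·-72 + 2·5 = -89
u_16 = 1·-89 + 1·-159 + -1·-12 + 2·-72 = -380
u_17 = 1·-380 + 1·-89 + -1·-159 + 2·-12 = -334
u_18 = 1·-334 + 1·-380 + -1·-89 + 2·-159 = -943
u_19 = 1·-943 + 1·-334 + -1·-380 + 2·-89 = -1075
u_20 = 1·-1075 + 1·-943 + -1·-334 + 2·-380 = -2444
u_21 = 1·-2444 + 1·-1075 + -1·-943 + 2·-334 = -3244
u_22 = 1·-3244 + 1·-2444 + -1·-1075 + 2·-943 = -6499
u_23 = 1·-6499 + 1·-3244 + -1·-2444 + 2·-1075 = -9449
u_24 = 1·-9449 + 1·-6499 + -1·-3244 + 2·-2444 = -17592
u_25 = 1·-17592 + 1·-9449 + -1·-6499 + 2·-3244 = -27030
u_26 = 1·-27030 + 1·-17592 + -1·-9449 + 2·-6499 = -48171

-48171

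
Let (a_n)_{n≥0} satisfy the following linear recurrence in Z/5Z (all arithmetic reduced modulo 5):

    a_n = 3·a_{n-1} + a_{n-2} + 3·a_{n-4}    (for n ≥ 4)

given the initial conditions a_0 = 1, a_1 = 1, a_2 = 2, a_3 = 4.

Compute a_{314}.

a_4 = 3·4 + 1·2 + 0·1 + 3·1 = 2
a_5 = 3·2 + 1·4 + 0·2 + 3·1 = 3
a_6 = 3·3 + 1·2 + 0·4 + 3·2 = 2
a_7 = 3·2 + 1·3 + 0·2 + 3·4 = 1
a_8 = 3·1 + 1·2 + 0·3 + 3·2 = 1
a_9 = 3·1 + 1·1 + 0·2 + 3·3 = 3
a_10 = 3·3 + 1·1 + 0·1 + 3·2 = 1
a_11 = 3·1 + 1·3 + 0·1 + 3·1 = 4
a_12 = 3·4 + 1·1 + 0·3 + 3·1 = 1
a_13 = 3·1 + 1·4 + 0·1 + 3·3 = 1
a_14 = 3·1 + 1·1 + 0·4 + 3·1 = 2
a_15 = 3·2 + 1·1 + 0·1 + 3·4 = 4
(a_12, a_13, a_14, a_15) = (1, 1, 2, 4) = (a_0, a_1, a_2, a_3), so the sequence has period 12.
314 ≡ 2 (mod 12), hence a_314 = a_2 = 2.

2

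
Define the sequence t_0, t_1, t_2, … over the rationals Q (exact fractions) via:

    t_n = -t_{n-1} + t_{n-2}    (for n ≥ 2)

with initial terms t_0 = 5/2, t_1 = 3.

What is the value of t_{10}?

-80

t_2 = -1·3 + 1·5/2 = -1/2
t_3 = -1·-1/2 + 1·3 = 7/2
t_4 = -1·7/2 + 1·-1/2 = -4
t_5 = -1·-4 + 1·7/2 = 15/2
t_6 = -1·15/2 + 1·-4 = -23/2
t_7 = -1·-23/2 + 1·15/2 = 19
t_8 = -1·19 + 1·-23/2 = -61/2
t_9 = -1·-61/2 + 1·19 = 99/2
t_10 = -1·99/2 + 1·-61/2 = -80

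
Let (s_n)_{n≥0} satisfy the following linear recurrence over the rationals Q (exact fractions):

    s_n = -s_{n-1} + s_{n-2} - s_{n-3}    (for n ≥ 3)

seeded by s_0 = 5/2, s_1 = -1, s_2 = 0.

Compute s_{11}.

-655/2

s_3 = -1·0 + 1·-1 + -1·5/2 = -7/2
s_4 = -1·-7/2 + 1·0 + -1·-1 = 9/2
s_5 = -1·9/2 + 1·-7/2 + -1·0 = -8
s_6 = -1·-8 + 1·9/2 + -1·-7/2 = 16
s_7 = -1·16 + 1·-8 + -1·9/2 = -57/2
s_8 = -1·-57/2 + 1·16 + -1·-8 = 105/2
s_9 = -1·105/2 + 1·-57/2 + -1·16 = -97
s_10 = -1·-97 + 1·105/2 + -1·-57/2 = 178
s_11 = -1·178 + 1·-97 + -1·105/2 = -655/2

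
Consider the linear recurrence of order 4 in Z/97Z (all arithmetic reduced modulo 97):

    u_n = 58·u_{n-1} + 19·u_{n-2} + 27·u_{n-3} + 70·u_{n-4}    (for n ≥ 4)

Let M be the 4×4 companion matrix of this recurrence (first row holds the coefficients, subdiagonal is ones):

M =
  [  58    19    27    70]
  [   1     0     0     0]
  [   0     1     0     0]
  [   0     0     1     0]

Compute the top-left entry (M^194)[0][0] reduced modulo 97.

(M^194)[0][0] is the top entry after applying M 194 times to the unit state (1, 0, 0, 0). Equivalently it is h_{197} for the auxiliary sequence (h_n) obeying the same recurrence with h_3 = 1 and h_i = 0 for 0 ≤ i < 3:
h_4 = 58·1 + 19·0 + 27·0 + 70·0 = 58
h_5 = 58·58 + 19·1 + 27·0 + 70·0 = 85
h_6 = 58·85 + 19·58 + 27·1 + 70·0 = 45
h_7 = 58·45 + 19·85 + 27·58 + 70·1 = 41
h_8 = 58·41 + 19·45 + 27·85 + 70·58 = 82
h_9 = 58·82 + 19·41 + 27·45 + 70·85 = 90
Continuing the recurrence:
  h_10 = 74;  h_11 = 28;  h_12 = 45;  h_13 = 91;  h_14 = 41;  h_15 = 7
  h_16 = 2;  h_17 = 63;  h_18 = 58;  h_19 = 61;  h_20 = 79;  h_21 = 77
  h_22 = 34;  h_23 = 41;  h_24 = 60;  h_25 = 91;  h_26 = 11;  h_27 = 67
  h_28 = 82;  h_29 = 86;  h_30 = 7;  h_31 = 20;  h_32 = 43;  h_33 = 62
  h_34 = 11;  h_35 = 12;  h_36 = 60;  h_37 = 3;  h_38 = 80;  h_39 = 76
  h_40 = 24;  h_41 = 65;  h_42 = 44;  h_43 = 55;  h_44 = 89;  h_45 = 14
  h_46 = 84;  h_47 = 42;  h_48 = 67;  h_49 = 75;  h_50 = 27;  h_51 = 77
  h_52 = 54;  h_53 = 1;  h_54 = 9;  h_55 = 17;  h_56 = 17;  h_57 = 70
  h_58 = 40;  h_59 = 61;  h_60 = 6;  h_61 = 18;  h_62 = 76;  h_63 = 64
  h_64 = 48;  h_65 = 37;  h_66 = 18;  h_67 = 54;  h_68 = 73;  h_69 = 91
  h_70 = 71;  h_71 = 55;  h_72 = 78;  h_73 = 82;  h_74 = 83;  h_75 = 9
  h_76 = 73;  h_77 = 67;  h_78 = 74;  h_79 = 18;  h_80 = 57;  h_81 = 54
  h_82 = 84;  h_83 = 64;  h_84 = 86;  h_85 = 30;  h_86 = 21;  h_87 = 54
  h_88 = 79;  h_89 = 30;  h_90 = 58;  h_91 = 50;  h_92 = 60;  h_93 = 45
  h_94 = 42;  h_95 = 69;  h_96 = 30;  h_97 = 60;  h_98 = 26;  h_99 = 43
  h_100 = 15;  h_101 = 90;  h_102 = 47;  h_103 = 91;  h_104 = 48;  h_105 = 54
  h_106 = 91;  h_107 = 2;  h_108 = 67;  h_109 = 73;  h_110 = 0;  h_111 = 38
  h_112 = 38;  h_113 = 82;  h_114 = 5;  h_115 = 5;  h_116 = 21;  h_117 = 10
  h_118 = 9;  h_119 = 77;  h_120 = 72;  h_121 = 83;  h_122 = 64;  h_123 = 13
  h_124 = 36;  h_125 = 76;  h_126 = 29;  h_127 = 61;  h_128 = 28;  h_129 = 59
  h_130 = 65;  h_131 = 23;  h_132 = 11;  h_133 = 73;  h_134 = 11;  h_135 = 52
  h_136 = 49;  h_137 = 22;  h_138 = 16;  h_139 = 4;  h_140 = 1;  h_141 = 69
  h_142 = 11;  h_143 = 25;  h_144 = 3;  h_145 = 53;  h_146 = 17;  h_147 = 41
  h_148 = 74;  h_149 = 25;  h_150 = 12;  h_151 = 25;  h_152 = 64;  h_153 = 53
  h_154 = 82;  h_155 = 26;  h_156 = 53;  h_157 = 83;  h_158 = 41;  h_159 = 28
  h_160 = 12;  h_161 = 94;  h_162 = 91;  h_163 = 36;  h_164 = 17;  h_165 = 37
  h_166 = 14;  h_167 = 32;  h_168 = 43;  h_169 = 56;  h_170 = 89;  h_171 = 24
  h_172 = 39;  h_173 = 20;  h_174 = 49;  h_175 = 38;  h_176 = 3;  h_177 = 30
  h_178 = 45;  h_179 = 4;  h_180 = 70;  h_181 = 79;  h_182 = 52;  h_183 = 91
  h_184 = 10;  h_185 = 28;  h_186 = 54;  h_187 = 22;  h_188 = 72;  h_189 = 58
  h_190 = 85;  h_191 = 10;  h_192 = 71;  h_193 = 90;  h_194 = 82;  h_195 = 62
h_196 = 58·62 + 19·82 + 27·90 + 70·71 = 41
h_197 = 58·41 + 19·62 + 27·82 + 70·90 = 42

42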